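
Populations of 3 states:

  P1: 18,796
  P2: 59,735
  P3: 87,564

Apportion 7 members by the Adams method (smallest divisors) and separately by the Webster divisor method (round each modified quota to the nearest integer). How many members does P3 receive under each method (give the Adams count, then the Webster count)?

Adams: P1 1, P2 3, P3 3.
Webster: P1 1, P2 2, P3 4.
P3 gets 3 under Adams and 4 under Webster.

3 and 4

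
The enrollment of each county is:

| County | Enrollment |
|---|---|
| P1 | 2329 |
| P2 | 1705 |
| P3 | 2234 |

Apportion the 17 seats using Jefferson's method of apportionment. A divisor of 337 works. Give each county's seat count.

P1: 6; P2: 5; P3: 6

With modified divisor 337: modified quotas P1 6.911, P2 5.059, P3 6.629.
Rounding down: P1 6, P2 5, P3 6 (total 17).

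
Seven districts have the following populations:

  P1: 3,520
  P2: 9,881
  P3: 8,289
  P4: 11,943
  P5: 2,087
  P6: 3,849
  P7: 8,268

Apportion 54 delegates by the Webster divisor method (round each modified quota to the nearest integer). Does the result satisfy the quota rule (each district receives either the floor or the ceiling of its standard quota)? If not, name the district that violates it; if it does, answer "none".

none

Standard quotas: P1 3.973, P2 11.154, P3 9.357, P4 13.482, P5 2.356, P6 4.345, P7 9.333.
Webster allocation: P1 4, P2 11, P3 10, P4 14, P5 2, P6 4, P7 9.
Every allocation lies between the lower and upper quota.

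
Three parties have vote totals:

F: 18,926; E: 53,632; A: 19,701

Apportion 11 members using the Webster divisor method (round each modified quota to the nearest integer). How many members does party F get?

Standard divisor 92259/11 ≈ 8387.182; standard quotas: F 2.257, E 6.395, A 2.349.
Rounding to the nearest integer gives 2, 6, 2 = 10 seats, so the divisor must be adjusted.
With modified divisor 8100: modified quotas F 2.337, E 6.621, A 2.432.
Rounding to the nearest integer: F 2, E 7, A 2 (total 11).
F receives 2.

2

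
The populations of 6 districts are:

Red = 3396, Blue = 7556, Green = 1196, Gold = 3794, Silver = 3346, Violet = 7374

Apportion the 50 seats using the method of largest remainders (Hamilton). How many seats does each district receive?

Standard divisor: 26662 ÷ 50 ≈ 533.24.
Standard quotas: Red 6.3686, Blue 14.1700, Green 2.2429, Gold 7.1150, Silver 6.2748, Violet 13.8287.
Lower quotas: Red 6, Blue 14, Green 2, Gold 7, Silver 6, Violet 13 (sum 48, leaving 2 seats).
Remainders in descending order: Violet 0.8287, Red 0.3686, Silver 0.2748, Green 0.2429, Blue 0.1700, Gold 0.1150.
The surplus seats go to Violet, Red.

Red: 7, Blue: 14, Green: 2, Gold: 7, Silver: 6, Violet: 14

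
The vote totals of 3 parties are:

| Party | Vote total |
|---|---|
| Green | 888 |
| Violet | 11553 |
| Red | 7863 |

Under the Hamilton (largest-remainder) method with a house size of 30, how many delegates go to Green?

1

Total 20304; standard divisor 20304/30 ≈ 676.8.
Standard quotas: Green 1.3121, Violet 17.0700, Red 11.6179.
Lower quotas: Green 1, Violet 17, Red 11 (sum 29, leaving 1 seat).
Remainders in descending order: Red 0.6179, Green 0.3121, Violet 0.0700.
Largest remainder: Red receives the extra seat.
Green receives 1.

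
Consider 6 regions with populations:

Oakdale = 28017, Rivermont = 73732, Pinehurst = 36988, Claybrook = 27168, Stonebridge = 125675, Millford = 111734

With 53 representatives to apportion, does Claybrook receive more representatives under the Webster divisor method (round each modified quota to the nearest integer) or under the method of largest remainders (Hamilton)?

Webster: Oakdale 4, Rivermont 10, Pinehurst 5, Claybrook 4, Stonebridge 16, Millford 14.
Hamilton: Oakdale 4, Rivermont 10, Pinehurst 5, Claybrook 3, Stonebridge 16, Millford 15.
Claybrook gets 4 under Webster and 3 under Hamilton.

Webster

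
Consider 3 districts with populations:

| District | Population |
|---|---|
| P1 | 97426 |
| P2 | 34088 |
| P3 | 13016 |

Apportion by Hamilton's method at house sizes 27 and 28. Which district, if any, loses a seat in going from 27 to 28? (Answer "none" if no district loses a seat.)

P3

At 27 seats: P1 18, P2 6, P3 3.
At 28 seats: P1 19, P2 7, P3 2.
P3 drops from 3 to 2.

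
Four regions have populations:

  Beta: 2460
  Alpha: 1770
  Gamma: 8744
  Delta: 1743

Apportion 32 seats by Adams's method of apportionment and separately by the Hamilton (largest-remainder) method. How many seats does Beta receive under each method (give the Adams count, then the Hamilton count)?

Adams: Beta 6, Alpha 4, Gamma 18, Delta 4.
Hamilton: Beta 5, Alpha 4, Gamma 19, Delta 4.
Beta gets 6 under Adams and 5 under Hamilton.

6 and 5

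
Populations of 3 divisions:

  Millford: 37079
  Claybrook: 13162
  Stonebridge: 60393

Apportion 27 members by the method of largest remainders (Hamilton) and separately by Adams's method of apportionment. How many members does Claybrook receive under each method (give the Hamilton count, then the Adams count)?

3 and 4

Hamilton: Millford 9, Claybrook 3, Stonebridge 15.
Adams: Millford 9, Claybrook 4, Stonebridge 14.
Claybrook gets 3 under Hamilton and 4 under Adams.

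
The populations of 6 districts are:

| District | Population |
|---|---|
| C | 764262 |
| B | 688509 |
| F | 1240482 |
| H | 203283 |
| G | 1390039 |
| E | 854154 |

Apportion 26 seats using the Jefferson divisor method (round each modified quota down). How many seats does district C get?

Standard divisor 5140729/26 ≈ 197720.346; standard quotas: C 3.865, B 3.482, F 6.274, H 1.028, G 7.030, E 4.320.
Rounding down gives 3, 3, 6, 1, 7, 4 = 24 seats, so the divisor must be adjusted.
With modified divisor 175500: modified quotas C 4.355, B 3.923, F 7.068, H 1.158, G 7.920, E 4.867.
Rounding down: C 4, B 3, F 7, H 1, G 7, E 4 (total 26).
C receives 4.

4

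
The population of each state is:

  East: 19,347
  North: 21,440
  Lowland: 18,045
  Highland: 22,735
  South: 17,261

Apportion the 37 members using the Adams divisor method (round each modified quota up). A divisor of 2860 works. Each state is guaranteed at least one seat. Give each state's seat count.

East 7; North 8; Lowland 7; Highland 8; South 7

With modified divisor 2860: modified quotas East 6.765, North 7.497, Lowland 6.309, Highland 7.949, South 6.035.
Rounding up: East 7, North 8, Lowland 7, Highland 8, South 7 (total 37).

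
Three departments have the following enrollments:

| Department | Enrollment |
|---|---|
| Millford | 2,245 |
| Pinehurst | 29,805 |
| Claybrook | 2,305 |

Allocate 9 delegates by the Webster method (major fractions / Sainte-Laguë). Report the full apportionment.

Standard divisor 34355/9 ≈ 3817.222; standard quotas: Millford 0.588, Pinehurst 7.808, Claybrook 0.604.
Rounding to the nearest integer gives 1, 8, 1 = 10 seats, so the divisor must be adjusted.
With modified divisor 4200: modified quotas Millford 0.535, Pinehurst 7.096, Claybrook 0.549.
Rounding to the nearest integer: Millford 1, Pinehurst 7, Claybrook 1 (total 9).

Millford=1; Pinehurst=7; Claybrook=1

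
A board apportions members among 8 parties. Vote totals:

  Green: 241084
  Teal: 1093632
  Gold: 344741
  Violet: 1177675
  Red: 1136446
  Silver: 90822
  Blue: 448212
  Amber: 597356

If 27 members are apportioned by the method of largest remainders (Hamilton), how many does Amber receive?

The standard divisor is 5129968/27 ≈ 189998.815.
Standard quotas: Green 1.2689, Teal 5.7560, Gold 1.8144, Violet 6.1983, Red 5.9813, Silver 0.4780, Blue 2.3590, Amber 3.1440.
Lower quotas: Green 1, Teal 5, Gold 1, Violet 6, Red 5, Silver 0, Blue 2, Amber 3 (sum 23, leaving 4 seats).
Remainders in descending order: Red 0.9813, Gold 0.8144, Teal 0.7560, Silver 0.4780, Blue 0.3590, Green 0.2689, Violet 0.1983, Amber 0.1440.
Largest remainders: Red, Gold, Teal, Silver receive the extra seats.
Amber receives 3.

3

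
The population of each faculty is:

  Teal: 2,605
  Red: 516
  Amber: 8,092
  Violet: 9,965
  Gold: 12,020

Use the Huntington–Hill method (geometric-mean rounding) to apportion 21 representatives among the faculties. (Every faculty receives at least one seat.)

With divisor 1708: modified quotas Teal 1.525, Red 0.302, Amber 4.738, Violet 5.834, Gold 7.037.
Geometric-mean thresholds: Teal √(1·2)=1.414, Red (min 1), Amber √(4·5)=4.472, Violet √(5·6)=5.477, Gold √(7·8)=7.483.
Each quota rounded against its threshold gives Teal 2, Red 1, Amber 5, Violet 6, Gold 7 (total 21).

Teal=2, Red=1, Amber=5, Violet=6, Gold=7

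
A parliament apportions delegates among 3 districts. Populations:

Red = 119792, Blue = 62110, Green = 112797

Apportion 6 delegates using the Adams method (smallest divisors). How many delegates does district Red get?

2

Standard divisor 294699/6 ≈ 49116.5; standard quotas: Red 2.439, Blue 1.265, Green 2.297.
Rounding up gives 3, 2, 3 = 8 seats, so the divisor must be adjusted.
With modified divisor 60560.2: modified quotas Red 1.978, Blue 1.026, Green 1.863.
Rounding up: Red 2, Blue 2, Green 2 (total 6).
Red receives 2.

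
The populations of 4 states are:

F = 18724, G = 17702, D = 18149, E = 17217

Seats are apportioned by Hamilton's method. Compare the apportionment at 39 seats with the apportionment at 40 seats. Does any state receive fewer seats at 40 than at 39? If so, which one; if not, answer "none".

At 39 seats: F 10, G 10, D 10, E 9.
At 40 seats: F 10, G 10, D 10, E 10.
No state's allocation decreased.

none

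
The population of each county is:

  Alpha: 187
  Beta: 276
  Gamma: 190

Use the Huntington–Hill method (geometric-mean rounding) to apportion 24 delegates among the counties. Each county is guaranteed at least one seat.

Alpha 7; Beta 10; Gamma 7

With divisor 28: modified quotas Alpha 6.679, Beta 9.857, Gamma 6.786.
Geometric-mean thresholds: Alpha √(6·7)=6.481, Beta √(9·10)=9.487, Gamma √(6·7)=6.481.
Each quota rounded against its threshold gives Alpha 7, Beta 10, Gamma 7 (total 24).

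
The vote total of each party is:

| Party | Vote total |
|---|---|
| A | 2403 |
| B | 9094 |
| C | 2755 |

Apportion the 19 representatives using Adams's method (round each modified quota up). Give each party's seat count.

Standard divisor 14252/19 ≈ 750.105; standard quotas: A 3.204, B 12.124, C 3.673.
Rounding up gives 4, 13, 4 = 21 seats, so the divisor must be adjusted.
With modified divisor 810: modified quotas A 2.967, B 11.227, C 3.401.
Rounding up: A 3, B 12, C 4 (total 19).

A: 3; B: 12; C: 4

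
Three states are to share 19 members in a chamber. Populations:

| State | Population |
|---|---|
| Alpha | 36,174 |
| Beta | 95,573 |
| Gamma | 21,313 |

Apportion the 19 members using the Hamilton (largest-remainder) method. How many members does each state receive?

Total 153060; standard divisor 153060/19 ≈ 8055.789.
Standard quotas: Alpha 4.4904, Beta 11.8639, Gamma 2.6457.
Lower quotas: Alpha 4, Beta 11, Gamma 2 (sum 17, leaving 2 seats).
Remainders in descending order: Beta 0.8639, Gamma 0.6457, Alpha 0.4904.
Largest remainders: Beta, Gamma receive the extra seats.

Alpha: 4, Beta: 12, Gamma: 3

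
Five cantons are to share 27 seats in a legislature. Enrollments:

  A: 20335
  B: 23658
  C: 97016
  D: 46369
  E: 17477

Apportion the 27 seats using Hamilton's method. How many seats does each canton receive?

A=3, B=3, C=13, D=6, E=2

Standard divisor: 204855 ÷ 27 ≈ 7587.222.
Standard quotas: A 2.6802, B 3.1181, C 12.7868, D 6.1115, E 2.3035.
Lower quotas: A 2, B 3, C 12, D 6, E 2 (sum 25, leaving 2 seats).
Remainders in descending order: C 0.7868, A 0.6802, E 0.3035, B 0.1181, D 0.1115.
The surplus seats go to C, A.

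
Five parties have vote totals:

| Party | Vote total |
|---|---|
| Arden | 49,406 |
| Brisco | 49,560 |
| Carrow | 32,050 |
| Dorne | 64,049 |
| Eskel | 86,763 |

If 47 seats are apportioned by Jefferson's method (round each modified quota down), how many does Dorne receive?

Standard divisor 281828/47 ≈ 5996.34; standard quotas: Arden 8.239, Brisco 8.265, Carrow 5.345, Dorne 10.681, Eskel 14.469.
Rounding down gives 8, 8, 5, 10, 14 = 45 seats, so the divisor must be adjusted.
With modified divisor 5600: modified quotas Arden 8.822, Brisco 8.850, Carrow 5.723, Dorne 11.437, Eskel 15.493.
Rounding down: Arden 8, Brisco 8, Carrow 5, Dorne 11, Eskel 15 (total 47).
Dorne receives 11.

11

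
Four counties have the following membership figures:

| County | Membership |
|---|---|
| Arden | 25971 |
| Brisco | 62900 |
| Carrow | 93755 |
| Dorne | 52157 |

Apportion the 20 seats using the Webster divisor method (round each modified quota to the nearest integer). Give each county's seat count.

Standard divisor 234783/20 ≈ 11739.15; standard quotas: Arden 2.212, Brisco 5.358, Carrow 7.987, Dorne 4.443.
Rounding to the nearest integer gives 2, 5, 8, 4 = 19 seats, so the divisor must be adjusted.
With modified divisor 11500: modified quotas Arden 2.258, Brisco 5.470, Carrow 8.153, Dorne 4.535.
Rounding to the nearest integer: Arden 2, Brisco 5, Carrow 8, Dorne 5 (total 20).

Arden: 2, Brisco: 5, Carrow: 8, Dorne: 5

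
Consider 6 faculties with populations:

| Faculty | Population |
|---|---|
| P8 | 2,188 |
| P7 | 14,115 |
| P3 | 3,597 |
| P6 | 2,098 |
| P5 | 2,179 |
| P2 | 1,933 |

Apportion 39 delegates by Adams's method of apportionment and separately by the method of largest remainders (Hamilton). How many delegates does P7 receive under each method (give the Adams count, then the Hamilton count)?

20 and 21

Adams: P8 4, P7 20, P3 5, P6 3, P5 4, P2 3.
Hamilton: P8 3, P7 21, P3 6, P6 3, P5 3, P2 3.
P7 gets 20 under Adams and 21 under Hamilton.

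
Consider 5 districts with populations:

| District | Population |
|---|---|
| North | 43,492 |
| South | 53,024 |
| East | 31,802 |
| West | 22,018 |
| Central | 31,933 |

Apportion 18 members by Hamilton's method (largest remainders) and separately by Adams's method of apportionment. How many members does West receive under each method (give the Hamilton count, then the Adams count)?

Hamilton: North 5, South 5, East 3, West 2, Central 3.
Adams: North 4, South 5, East 3, West 3, Central 3.
West gets 2 under Hamilton and 3 under Adams.

2 and 3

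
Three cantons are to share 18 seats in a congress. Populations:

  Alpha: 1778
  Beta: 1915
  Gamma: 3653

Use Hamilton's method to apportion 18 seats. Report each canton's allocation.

Standard divisor: 7346 ÷ 18 ≈ 408.111.
Standard quotas: Alpha 4.357, Beta 4.692, Gamma 8.951.
Lower quotas: Alpha 4, Beta 4, Gamma 8 (sum 16, leaving 2 seats).
Remainders in descending order: Gamma 0.951, Beta 0.692, Alpha 0.357.
Largest remainders: Gamma, Beta receive the extra seats.

Alpha: 4, Beta: 5, Gamma: 9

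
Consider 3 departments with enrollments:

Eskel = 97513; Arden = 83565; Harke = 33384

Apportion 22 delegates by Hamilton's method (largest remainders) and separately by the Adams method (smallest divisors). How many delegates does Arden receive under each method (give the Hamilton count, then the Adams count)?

Hamilton: Eskel 10, Arden 9, Harke 3.
Adams: Eskel 10, Arden 8, Harke 4.
Arden gets 9 under Hamilton and 8 under Adams.

9 and 8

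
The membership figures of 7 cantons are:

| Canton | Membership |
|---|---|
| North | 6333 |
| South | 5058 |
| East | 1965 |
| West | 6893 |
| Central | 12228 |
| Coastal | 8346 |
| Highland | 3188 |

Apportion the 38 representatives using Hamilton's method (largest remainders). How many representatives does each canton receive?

Standard divisor: 44011 ÷ 38 ≈ 1158.184.
Standard quotas: North 5.4680, South 4.3672, East 1.6966, West 5.9516, Central 10.5579, Coastal 7.2061, Highland 2.7526.
Lower quotas: North 5, South 4, East 1, West 5, Central 10, Coastal 7, Highland 2 (sum 34, leaving 4 seats).
Remainders in descending order: West 0.9516, Highland 0.7526, East 0.6966, Central 0.5579, North 0.4680, South 0.3672, Coastal 0.2061.
The surplus seats go to West, Highland, East, Central.

North=5; South=4; East=2; West=6; Central=11; Coastal=7; Highland=3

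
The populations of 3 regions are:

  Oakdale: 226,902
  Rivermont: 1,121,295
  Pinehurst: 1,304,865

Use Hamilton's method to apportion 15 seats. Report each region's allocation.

Oakdale 1, Rivermont 6, Pinehurst 8

Standard divisor: 2653062 ÷ 15 ≈ 176870.8.
Standard quotas: Oakdale 1.2829, Rivermont 6.3396, Pinehurst 7.3775.
Lower quotas: Oakdale 1, Rivermont 6, Pinehurst 7 (sum 14, leaving 1 seat).
Remainders in descending order: Pinehurst 0.3775, Rivermont 0.3396, Oakdale 0.2829.
Largest remainder: Pinehurst receives the extra seat.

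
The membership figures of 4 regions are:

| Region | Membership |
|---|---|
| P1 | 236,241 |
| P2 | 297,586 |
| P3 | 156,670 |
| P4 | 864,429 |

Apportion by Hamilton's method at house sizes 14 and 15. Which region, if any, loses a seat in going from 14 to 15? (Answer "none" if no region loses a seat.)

At 14 seats: P1 2, P2 3, P3 1, P4 8.
At 15 seats: P1 2, P2 3, P3 2, P4 8.
No region's allocation decreased.

none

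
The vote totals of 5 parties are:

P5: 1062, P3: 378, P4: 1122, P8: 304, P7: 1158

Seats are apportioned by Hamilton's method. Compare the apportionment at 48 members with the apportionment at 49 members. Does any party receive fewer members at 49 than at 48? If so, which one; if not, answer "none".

none

At 48 seats: P5 13, P3 4, P4 13, P8 4, P7 14.
At 49 seats: P5 13, P3 4, P4 14, P8 4, P7 14.
No party's allocation decreased.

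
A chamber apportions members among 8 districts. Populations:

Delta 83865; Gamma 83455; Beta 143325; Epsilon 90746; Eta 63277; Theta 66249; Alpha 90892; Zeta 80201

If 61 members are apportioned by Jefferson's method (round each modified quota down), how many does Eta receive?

5

Standard divisor 702010/61 ≈ 11508.361; standard quotas: Delta 7.287, Gamma 7.252, Beta 12.454, Epsilon 7.885, Eta 5.498, Theta 5.757, Alpha 7.898, Zeta 6.969.
Rounding down gives 7, 7, 12, 7, 5, 5, 7, 6 = 56 seats, so the divisor must be adjusted.
With modified divisor 10800: modified quotas Delta 7.765, Gamma 7.727, Beta 13.271, Epsilon 8.402, Eta 5.859, Theta 6.134, Alpha 8.416, Zeta 7.426.
Rounding down: Delta 7, Gamma 7, Beta 13, Epsilon 8, Eta 5, Theta 6, Alpha 8, Zeta 7 (total 61).
Eta receives 5.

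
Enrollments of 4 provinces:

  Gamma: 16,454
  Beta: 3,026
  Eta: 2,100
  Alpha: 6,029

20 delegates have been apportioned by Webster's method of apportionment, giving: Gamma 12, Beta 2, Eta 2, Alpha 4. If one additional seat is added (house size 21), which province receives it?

Alpha

Priority for the next seat is population ÷ (current seats + 0.5).
Priorities: Gamma 1316.320, Beta 1210.400, Eta 840.000, Alpha 1339.778.
Highest priority: Alpha.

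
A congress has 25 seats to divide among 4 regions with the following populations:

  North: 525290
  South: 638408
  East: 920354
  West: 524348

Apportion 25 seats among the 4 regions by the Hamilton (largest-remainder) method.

North 5, South 6, East 9, West 5

The standard divisor is 2608400/25 = 104336.
Standard quotas: North 5.0346, South 6.1188, East 8.8211, West 5.0256.
Lower quotas: North 5, South 6, East 8, West 5 (sum 24, leaving 1 seat).
Remainders in descending order: East 0.8211, South 0.1188, North 0.0346, West 0.0256.
The surplus seat goes to East.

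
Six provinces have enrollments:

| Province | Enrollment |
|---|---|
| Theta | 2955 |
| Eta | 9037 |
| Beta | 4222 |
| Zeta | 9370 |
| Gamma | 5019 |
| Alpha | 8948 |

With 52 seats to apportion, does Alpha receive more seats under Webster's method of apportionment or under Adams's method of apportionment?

Webster: Theta 4, Eta 12, Beta 5, Zeta 12, Gamma 7, Alpha 12.
Adams: Theta 4, Eta 12, Beta 6, Zeta 12, Gamma 7, Alpha 11.
Alpha gets 12 under Webster and 11 under Adams.

Webster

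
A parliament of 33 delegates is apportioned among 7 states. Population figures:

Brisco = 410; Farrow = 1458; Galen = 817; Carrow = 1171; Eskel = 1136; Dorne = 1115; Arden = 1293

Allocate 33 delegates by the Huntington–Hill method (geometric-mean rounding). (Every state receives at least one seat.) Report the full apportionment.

With divisor 230: modified quotas Brisco 1.783, Farrow 6.339, Galen 3.552, Carrow 5.091, Eskel 4.939, Dorne 4.848, Arden 5.622.
Geometric-mean thresholds: Brisco √(1·2)=1.414, Farrow √(6·7)=6.481, Galen √(3·4)=3.464, Carrow √(5·6)=5.477, Eskel √(4·5)=4.472, Dorne √(4·5)=4.472, Arden √(5·6)=5.477.
Each quota rounded against its threshold gives Brisco 2, Farrow 6, Galen 4, Carrow 5, Eskel 5, Dorne 5, Arden 6 (total 33).

Brisco 2; Farrow 6; Galen 4; Carrow 5; Eskel 5; Dorne 5; Arden 6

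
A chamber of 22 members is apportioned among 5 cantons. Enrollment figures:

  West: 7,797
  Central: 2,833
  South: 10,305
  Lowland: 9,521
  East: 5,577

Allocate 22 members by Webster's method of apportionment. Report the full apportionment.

Standard divisor 36033/22 ≈ 1637.864; standard quotas: West 4.760, Central 1.730, South 6.292, Lowland 5.813, East 3.405.
Rounding to the nearest integer gives West 5, Central 2, South 6, Lowland 6, East 3 — total 22, matching the house size, so no adjustment is needed.

West=5, Central=2, South=6, Lowland=6, East=3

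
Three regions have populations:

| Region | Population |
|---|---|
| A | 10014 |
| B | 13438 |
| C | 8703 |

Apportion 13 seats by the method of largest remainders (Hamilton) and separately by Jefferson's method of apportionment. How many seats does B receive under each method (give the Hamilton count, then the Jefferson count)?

5 and 6

Hamilton: A 4, B 5, C 4.
Jefferson: A 4, B 6, C 3.
B gets 5 under Hamilton and 6 under Jefferson.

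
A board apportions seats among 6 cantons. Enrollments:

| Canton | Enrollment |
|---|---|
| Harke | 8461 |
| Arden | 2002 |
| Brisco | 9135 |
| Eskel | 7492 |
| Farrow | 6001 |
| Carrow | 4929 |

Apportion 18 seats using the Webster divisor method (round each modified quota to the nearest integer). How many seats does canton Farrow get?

Standard divisor 38020/18 ≈ 2112.222; standard quotas: Harke 4.006, Arden 0.948, Brisco 4.325, Eskel 3.547, Farrow 2.841, Carrow 2.334.
Rounding to the nearest integer gives Harke 4, Arden 1, Brisco 4, Eskel 4, Farrow 3, Carrow 2 — total 18, matching the house size, so no adjustment is needed.
Farrow receives 3.

3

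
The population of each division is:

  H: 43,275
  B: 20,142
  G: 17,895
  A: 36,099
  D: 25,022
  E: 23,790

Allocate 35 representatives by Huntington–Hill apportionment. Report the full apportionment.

H 9, B 4, G 4, A 8, D 5, E 5

With divisor 4696: modified quotas H 9.215, B 4.289, G 3.811, A 7.687, D 5.328, E 5.066.
Geometric-mean thresholds: H √(9·10)=9.487, B √(4·5)=4.472, G √(3·4)=3.464, A √(7·8)=7.483, D √(5·6)=5.477, E √(5·6)=5.477.
Each quota rounded against its threshold gives H 9, B 4, G 4, A 8, D 5, E 5 (total 35).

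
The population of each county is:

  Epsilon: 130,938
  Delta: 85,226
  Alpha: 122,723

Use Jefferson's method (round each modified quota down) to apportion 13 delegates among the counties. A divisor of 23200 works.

Epsilon 5; Delta 3; Alpha 5

With modified divisor 23200: modified quotas Epsilon 5.644, Delta 3.674, Alpha 5.290.
Rounding down: Epsilon 5, Delta 3, Alpha 5 (total 13).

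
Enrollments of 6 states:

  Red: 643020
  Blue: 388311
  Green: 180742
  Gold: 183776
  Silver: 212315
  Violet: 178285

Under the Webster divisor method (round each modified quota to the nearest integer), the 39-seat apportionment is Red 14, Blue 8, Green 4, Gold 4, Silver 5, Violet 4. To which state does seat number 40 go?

Priority for the next seat is population ÷ (current seats + 0.5).
Priorities: Red 44346.207, Blue 45683.647, Green 40164.889, Gold 40839.111, Silver 38602.727, Violet 39618.889.
Highest priority: Blue.

Blue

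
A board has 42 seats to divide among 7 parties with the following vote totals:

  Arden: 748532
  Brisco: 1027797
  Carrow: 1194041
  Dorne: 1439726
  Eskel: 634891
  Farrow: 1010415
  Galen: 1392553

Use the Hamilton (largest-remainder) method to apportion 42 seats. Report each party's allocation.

The standard divisor is 7447955/42 ≈ 177332.262.
Standard quotas: Arden 4.2211, Brisco 5.7959, Carrow 6.7334, Dorne 8.1188, Eskel 3.5802, Farrow 5.6979, Galen 7.8528.
Lower quotas: Arden 4, Brisco 5, Carrow 6, Dorne 8, Eskel 3, Farrow 5, Galen 7 (sum 38, leaving 4 seats).
Remainders in descending order: Galen 0.8528, Brisco 0.7959, Carrow 0.7334, Farrow 0.6979, Eskel 0.5802, Arden 0.2211, Dorne 0.1188.
Largest remainders: Galen, Brisco, Carrow, Farrow receive the extra seats.

Arden 4, Brisco 6, Carrow 7, Dorne 8, Eskel 3, Farrow 6, Galen 8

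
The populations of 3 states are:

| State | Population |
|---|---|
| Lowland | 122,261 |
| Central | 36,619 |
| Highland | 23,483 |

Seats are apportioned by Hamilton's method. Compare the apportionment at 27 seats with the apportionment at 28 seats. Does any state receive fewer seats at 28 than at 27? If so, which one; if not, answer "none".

At 27 seats: Lowland 18, Central 5, Highland 4.
At 28 seats: Lowland 19, Central 6, Highland 3.
Highland drops from 4 to 3.

Highland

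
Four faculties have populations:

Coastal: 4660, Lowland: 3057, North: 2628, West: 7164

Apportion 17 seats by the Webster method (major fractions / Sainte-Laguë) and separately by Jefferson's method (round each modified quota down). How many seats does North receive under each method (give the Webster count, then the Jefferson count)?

3 and 2

Webster: Coastal 4, Lowland 3, North 3, West 7.
Jefferson: Coastal 5, Lowland 3, North 2, West 7.
North gets 3 under Webster and 2 under Jefferson.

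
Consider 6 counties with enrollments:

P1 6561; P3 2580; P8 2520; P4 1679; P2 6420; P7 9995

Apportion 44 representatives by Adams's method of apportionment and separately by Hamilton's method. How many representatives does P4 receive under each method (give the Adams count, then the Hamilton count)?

Adams: P1 10, P3 4, P8 4, P4 3, P2 9, P7 14.
Hamilton: P1 10, P3 4, P8 4, P4 2, P2 9, P7 15.
P4 gets 3 under Adams and 2 under Hamilton.

3 and 2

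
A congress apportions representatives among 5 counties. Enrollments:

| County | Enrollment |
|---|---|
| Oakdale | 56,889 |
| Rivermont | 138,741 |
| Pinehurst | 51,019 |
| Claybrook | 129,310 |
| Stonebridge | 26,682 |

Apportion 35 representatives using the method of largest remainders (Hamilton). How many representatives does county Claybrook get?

11

Total 402641; standard divisor 402641/35 ≈ 11504.029.
Standard quotas: Oakdale 4.9451, Rivermont 12.0602, Pinehurst 4.4349, Claybrook 11.2404, Stonebridge 2.3194.
Lower quotas: Oakdale 4, Rivermont 12, Pinehurst 4, Claybrook 11, Stonebridge 2 (sum 33, leaving 2 seats).
Remainders in descending order: Oakdale 0.9451, Pinehurst 0.4349, Stonebridge 0.3194, Claybrook 0.2404, Rivermont 0.0602.
The surplus seats go to Oakdale, Pinehurst.
Claybrook receives 11.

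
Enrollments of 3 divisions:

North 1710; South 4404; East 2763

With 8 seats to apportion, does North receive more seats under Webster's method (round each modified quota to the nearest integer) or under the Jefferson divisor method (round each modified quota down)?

Webster: North 2, South 4, East 2.
Jefferson: North 1, South 4, East 3.
North gets 2 under Webster and 1 under Jefferson.

Webster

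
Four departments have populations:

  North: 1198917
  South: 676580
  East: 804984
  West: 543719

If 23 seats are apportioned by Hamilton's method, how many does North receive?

Standard divisor: 3224200 ÷ 23 ≈ 140182.609.
Standard quotas: North 8.5525, South 4.8264, East 5.7424, West 3.8786.
Lower quotas: North 8, South 4, East 5, West 3 (sum 20, leaving 3 seats).
Remainders in descending order: West 0.8786, South 0.8264, East 0.7424, North 0.5525.
The surplus seats go to West, South, East.
North receives 8.

8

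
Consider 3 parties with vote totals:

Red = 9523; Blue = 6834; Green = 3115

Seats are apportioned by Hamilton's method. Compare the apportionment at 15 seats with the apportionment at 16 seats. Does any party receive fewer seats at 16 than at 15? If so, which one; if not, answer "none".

At 15 seats: Red 7, Blue 5, Green 3.
At 16 seats: Red 8, Blue 6, Green 2.
Green drops from 3 to 2.

Green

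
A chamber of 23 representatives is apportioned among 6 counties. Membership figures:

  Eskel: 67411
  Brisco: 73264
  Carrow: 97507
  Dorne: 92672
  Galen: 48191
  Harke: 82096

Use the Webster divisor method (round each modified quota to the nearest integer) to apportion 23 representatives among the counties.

Eskel: 3; Brisco: 4; Carrow: 5; Dorne: 5; Galen: 2; Harke: 4

Standard divisor 461141/23 ≈ 20049.609; standard quotas: Eskel 3.362, Brisco 3.654, Carrow 4.863, Dorne 4.622, Galen 2.404, Harke 4.095.
Rounding to the nearest integer gives Eskel 3, Brisco 4, Carrow 5, Dorne 5, Galen 2, Harke 4 — total 23, matching the house size, so no adjustment is needed.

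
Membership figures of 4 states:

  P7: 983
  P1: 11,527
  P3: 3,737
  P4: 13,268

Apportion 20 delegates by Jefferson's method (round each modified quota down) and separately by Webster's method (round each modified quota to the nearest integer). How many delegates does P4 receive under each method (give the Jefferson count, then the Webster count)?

Jefferson: P7 0, P1 8, P3 2, P4 10.
Webster: P7 1, P1 8, P3 2, P4 9.
P4 gets 10 under Jefferson and 9 under Webster.

10 and 9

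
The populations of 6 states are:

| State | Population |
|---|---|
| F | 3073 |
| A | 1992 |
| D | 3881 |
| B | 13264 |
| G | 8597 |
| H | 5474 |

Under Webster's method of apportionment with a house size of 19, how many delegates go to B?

7

Standard divisor 36281/19 ≈ 1909.526; standard quotas: F 1.609, A 1.043, D 2.032, B 6.946, G 4.502, H 2.867.
Rounding to the nearest integer gives 2, 1, 2, 7, 5, 3 = 20 seats, so the divisor must be adjusted.
With modified divisor 2000: modified quotas F 1.536, A 0.996, D 1.940, B 6.632, G 4.298, H 2.737.
Rounding to the nearest integer: F 2, A 1, D 2, B 7, G 4, H 3 (total 19).
B receives 7.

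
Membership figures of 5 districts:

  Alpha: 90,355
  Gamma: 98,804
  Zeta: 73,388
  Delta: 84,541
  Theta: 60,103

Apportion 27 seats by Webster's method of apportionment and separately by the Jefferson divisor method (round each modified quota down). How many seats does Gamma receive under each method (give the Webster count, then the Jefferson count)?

Webster: Alpha 6, Gamma 6, Zeta 5, Delta 6, Theta 4.
Jefferson: Alpha 6, Gamma 7, Zeta 5, Delta 5, Theta 4.
Gamma gets 6 under Webster and 7 under Jefferson.

6 and 7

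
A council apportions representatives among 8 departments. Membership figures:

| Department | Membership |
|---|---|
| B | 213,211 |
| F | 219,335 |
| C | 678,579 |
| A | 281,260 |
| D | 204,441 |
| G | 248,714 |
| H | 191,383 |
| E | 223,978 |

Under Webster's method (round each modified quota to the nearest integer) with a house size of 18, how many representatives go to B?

Standard divisor 2260901/18 ≈ 125605.611; standard quotas: B 1.697, F 1.746, C 5.402, A 2.239, D 1.628, G 1.980, H 1.524, E 1.783.
Rounding to the nearest integer gives 2, 2, 5, 2, 2, 2, 2, 2 = 19 seats, so the divisor must be adjusted.
With modified divisor 131900: modified quotas B 1.616, F 1.663, C 5.145, A 2.132, D 1.550, G 1.886, H 1.451, E 1.698.
Rounding to the nearest integer: B 2, F 2, C 5, A 2, D 2, G 2, H 1, E 2 (total 18).
B receives 2.

2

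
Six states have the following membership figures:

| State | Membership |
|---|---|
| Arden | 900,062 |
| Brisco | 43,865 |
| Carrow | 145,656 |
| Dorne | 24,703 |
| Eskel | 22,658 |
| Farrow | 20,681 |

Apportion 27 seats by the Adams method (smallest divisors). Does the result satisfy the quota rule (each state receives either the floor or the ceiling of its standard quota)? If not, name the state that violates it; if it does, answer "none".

Standard quotas: Arden 20.993, Brisco 1.023, Carrow 3.397, Dorne 0.576, Eskel 0.528, Farrow 0.482.
Adams allocation: Arden 19, Brisco 1, Carrow 4, Dorne 1, Eskel 1, Farrow 1.
Arden has quota 20.993 (lower 20, upper 21) but receives 19 — outside the quota interval.

Arden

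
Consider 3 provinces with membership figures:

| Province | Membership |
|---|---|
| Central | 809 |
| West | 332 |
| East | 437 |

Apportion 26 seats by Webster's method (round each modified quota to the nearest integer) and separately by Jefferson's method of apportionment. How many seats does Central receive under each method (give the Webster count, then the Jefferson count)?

13 and 14

Webster: Central 13, West 6, East 7.
Jefferson: Central 14, West 5, East 7.
Central gets 13 under Webster and 14 under Jefferson.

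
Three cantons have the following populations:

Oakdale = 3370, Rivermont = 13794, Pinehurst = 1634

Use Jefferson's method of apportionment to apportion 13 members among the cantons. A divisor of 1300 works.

With modified divisor 1300: modified quotas Oakdale 2.592, Rivermont 10.611, Pinehurst 1.257.
Rounding down: Oakdale 2, Rivermont 10, Pinehurst 1 (total 13).

Oakdale 2; Rivermont 10; Pinehurst 1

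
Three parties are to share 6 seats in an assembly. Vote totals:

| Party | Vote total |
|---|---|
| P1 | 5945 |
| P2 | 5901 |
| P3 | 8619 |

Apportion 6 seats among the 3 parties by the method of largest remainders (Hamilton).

Total 20465; standard divisor 20465/6 ≈ 3410.833.
Standard quotas: P1 1.7430, P2 1.7301, P3 2.5269.
Lower quotas: P1 1, P2 1, P3 2 (sum 4, leaving 2 seats).
Remainders in descending order: P1 0.7430, P2 0.7301, P3 0.5269.
Largest remainders: P1, P2 receive the extra seats.

P1 2, P2 2, P3 2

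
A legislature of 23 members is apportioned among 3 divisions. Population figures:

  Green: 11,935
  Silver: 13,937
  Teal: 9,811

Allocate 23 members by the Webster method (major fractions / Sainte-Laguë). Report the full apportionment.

Standard divisor 35683/23 ≈ 1551.435; standard quotas: Green 7.693, Silver 8.983, Teal 6.324.
Rounding to the nearest integer gives Green 8, Silver 9, Teal 6 — total 23, matching the house size, so no adjustment is needed.

Green 8; Silver 9; Teal 6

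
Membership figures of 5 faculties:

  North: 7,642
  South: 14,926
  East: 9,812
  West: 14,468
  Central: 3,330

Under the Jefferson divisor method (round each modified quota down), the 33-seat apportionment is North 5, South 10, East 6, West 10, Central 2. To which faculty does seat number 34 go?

Priority for the next seat is population ÷ (current seats + 1).
Priorities: North 1273.667, South 1356.909, East 1401.714, West 1315.273, Central 1110.000.
Highest priority: East.

East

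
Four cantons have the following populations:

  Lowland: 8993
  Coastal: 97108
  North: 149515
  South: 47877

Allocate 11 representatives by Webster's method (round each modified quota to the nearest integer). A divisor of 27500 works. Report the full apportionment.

Lowland 0; Coastal 4; North 5; South 2

With modified divisor 27500: modified quotas Lowland 0.327, Coastal 3.531, North 5.437, South 1.741.
Rounding to the nearest integer: Lowland 0, Coastal 4, North 5, South 2 (total 11).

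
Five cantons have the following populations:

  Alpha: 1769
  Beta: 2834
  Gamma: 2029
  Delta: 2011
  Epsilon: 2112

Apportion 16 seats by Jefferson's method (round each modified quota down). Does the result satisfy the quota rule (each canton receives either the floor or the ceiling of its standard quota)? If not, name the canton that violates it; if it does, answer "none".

Standard quotas: Alpha 2.632, Beta 4.216, Gamma 3.019, Delta 2.992, Epsilon 3.142.
Jefferson allocation: Alpha 3, Beta 4, Gamma 3, Delta 3, Epsilon 3.
Every allocation lies between the lower and upper quota.

none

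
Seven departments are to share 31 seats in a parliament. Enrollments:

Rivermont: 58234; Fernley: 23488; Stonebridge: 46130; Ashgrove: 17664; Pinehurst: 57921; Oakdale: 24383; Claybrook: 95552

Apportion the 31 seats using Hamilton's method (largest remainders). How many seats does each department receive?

Standard divisor: 323372 ÷ 31 ≈ 10431.355.
Standard quotas: Rivermont 5.5826, Fernley 2.2517, Stonebridge 4.4222, Ashgrove 1.6934, Pinehurst 5.5526, Oakdale 2.3375, Claybrook 9.1601.
Lower quotas: Rivermont 5, Fernley 2, Stonebridge 4, Ashgrove 1, Pinehurst 5, Oakdale 2, Claybrook 9 (sum 28, leaving 3 seats).
Remainders in descending order: Ashgrove 0.6934, Rivermont 0.5826, Pinehurst 0.5526, Stonebridge 0.4222, Oakdale 0.3375, Fernley 0.2517, Claybrook 0.1601.
Largest remainders: Ashgrove, Rivermont, Pinehurst receive the extra seats.

Rivermont=6, Fernley=2, Stonebridge=4, Ashgrove=2, Pinehurst=6, Oakdale=2, Claybrook=9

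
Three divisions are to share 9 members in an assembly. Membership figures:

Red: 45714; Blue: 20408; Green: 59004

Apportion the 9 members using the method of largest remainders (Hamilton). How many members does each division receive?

Standard divisor: 125126 ÷ 9 ≈ 13902.889.
Standard quotas: Red 3.2881, Blue 1.4679, Green 4.2440.
Lower quotas: Red 3, Blue 1, Green 4 (sum 8, leaving 1 seat).
Remainders in descending order: Blue 0.4679, Red 0.2881, Green 0.2440.
The surplus seat goes to Blue.

Red 3, Blue 2, Green 4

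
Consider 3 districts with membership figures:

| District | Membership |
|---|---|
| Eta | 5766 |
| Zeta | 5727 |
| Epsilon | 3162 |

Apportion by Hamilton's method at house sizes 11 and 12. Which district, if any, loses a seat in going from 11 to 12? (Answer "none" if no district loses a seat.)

At 11 seats: Eta 4, Zeta 4, Epsilon 3.
At 12 seats: Eta 5, Zeta 5, Epsilon 2.
Epsilon drops from 3 to 2.

Epsilon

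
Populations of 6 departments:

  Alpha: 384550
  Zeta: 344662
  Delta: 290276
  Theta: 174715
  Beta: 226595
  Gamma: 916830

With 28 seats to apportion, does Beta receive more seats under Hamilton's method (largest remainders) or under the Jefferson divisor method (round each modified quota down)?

Hamilton: Alpha 5, Zeta 4, Delta 3, Theta 2, Beta 3, Gamma 11.
Jefferson: Alpha 5, Zeta 4, Delta 3, Theta 2, Beta 2, Gamma 12.
Beta gets 3 under Hamilton and 2 under Jefferson.

Hamilton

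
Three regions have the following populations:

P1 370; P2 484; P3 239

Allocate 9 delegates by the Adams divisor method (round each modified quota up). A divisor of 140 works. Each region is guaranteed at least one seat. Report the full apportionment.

With modified divisor 140: modified quotas P1 2.643, P2 3.457, P3 1.707.
Rounding up: P1 3, P2 4, P3 2 (total 9).

P1 3, P2 4, P3 2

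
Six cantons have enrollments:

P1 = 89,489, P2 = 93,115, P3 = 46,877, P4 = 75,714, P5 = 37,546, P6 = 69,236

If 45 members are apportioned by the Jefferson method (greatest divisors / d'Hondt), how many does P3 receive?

Standard divisor 411977/45 ≈ 9155.044; standard quotas: P1 9.775, P2 10.171, P3 5.120, P4 8.270, P5 4.101, P6 7.563.
Rounding down gives 9, 10, 5, 8, 4, 7 = 43 seats, so the divisor must be adjusted.
With modified divisor 8600: modified quotas P1 10.406, P2 10.827, P3 5.451, P4 8.804, P5 4.366, P6 8.051.
Rounding down: P1 10, P2 10, P3 5, P4 8, P5 4, P6 8 (total 45).
P3 receives 5.

5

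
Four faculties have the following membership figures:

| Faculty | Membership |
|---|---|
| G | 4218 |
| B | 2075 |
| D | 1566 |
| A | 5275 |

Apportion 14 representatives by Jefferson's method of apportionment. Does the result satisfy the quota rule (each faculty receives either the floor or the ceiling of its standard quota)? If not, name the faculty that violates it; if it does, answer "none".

none

Standard quotas: G 4.496, B 2.212, D 1.669, A 5.623.
Jefferson allocation: G 5, B 2, D 1, A 6.
Every allocation lies between the lower and upper quota.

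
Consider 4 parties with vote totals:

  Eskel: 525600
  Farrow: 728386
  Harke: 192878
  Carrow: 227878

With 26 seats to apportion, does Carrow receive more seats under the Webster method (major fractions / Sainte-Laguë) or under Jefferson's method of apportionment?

Webster

Webster: Eskel 8, Farrow 11, Harke 3, Carrow 4.
Jefferson: Eskel 8, Farrow 12, Harke 3, Carrow 3.
Carrow gets 4 under Webster and 3 under Jefferson.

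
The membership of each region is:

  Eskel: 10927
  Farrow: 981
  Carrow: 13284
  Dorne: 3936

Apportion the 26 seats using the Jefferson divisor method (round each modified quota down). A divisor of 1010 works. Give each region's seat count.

Eskel 10, Farrow 0, Carrow 13, Dorne 3

With modified divisor 1010: modified quotas Eskel 10.819, Farrow 0.971, Carrow 13.152, Dorne 3.897.
Rounding down: Eskel 10, Farrow 0, Carrow 13, Dorne 3 (total 26).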